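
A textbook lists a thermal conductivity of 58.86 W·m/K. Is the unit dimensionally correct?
No

thermal conductivity has SI base units: kg * m / (s^3 * K)
W·m/K does NOT reduce to kg * m / (s^3 * K); a valid unit for thermal conductivity would be e.g. W/(m·K).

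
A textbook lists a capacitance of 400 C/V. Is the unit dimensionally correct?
Yes

capacitance has SI base units: A^2 * s^4 / (kg * m^2)
C/V reduces to the same SI base units, so it is a valid unit for capacitance.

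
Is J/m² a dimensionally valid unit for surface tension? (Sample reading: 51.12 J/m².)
Yes

surface tension has SI base units: kg / s^2
J/m² reduces to the same SI base units, so it is a valid unit for surface tension.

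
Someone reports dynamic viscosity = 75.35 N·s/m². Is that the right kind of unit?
Yes

dynamic viscosity has SI base units: kg / (m * s)
N·s/m² reduces to the same SI base units, so it is a valid unit for dynamic viscosity.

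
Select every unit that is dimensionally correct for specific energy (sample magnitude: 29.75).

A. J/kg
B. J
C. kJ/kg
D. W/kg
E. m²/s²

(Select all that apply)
A, C, E

specific energy has SI base units: m^2 / s^2

Checking each option against m^2 / s^2:
  A. J/kg: ✓ matches
  B. J: ✗ does not match
  C. kJ/kg: ✓ matches
  D. W/kg: ✗ does not match
  E. m²/s²: ✓ matches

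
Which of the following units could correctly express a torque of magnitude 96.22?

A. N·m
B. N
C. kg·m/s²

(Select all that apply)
A

torque has SI base units: kg * m^2 / s^2

Checking each option against kg * m^2 / s^2:
  A. N·m: ✓ matches
  B. N: ✗ does not match
  C. kg·m/s²: ✗ does not match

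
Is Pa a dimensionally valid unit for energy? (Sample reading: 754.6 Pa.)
No

energy has SI base units: kg * m^2 / s^2
Pa does NOT reduce to kg * m^2 / s^2; a valid unit for energy would be e.g. J.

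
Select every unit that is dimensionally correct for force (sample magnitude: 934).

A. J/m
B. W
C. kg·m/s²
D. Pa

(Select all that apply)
A, C

force has SI base units: kg * m / s^2

Checking each option against kg * m / s^2:
  A. J/m: ✓ matches
  B. W: ✗ does not match
  C. kg·m/s²: ✓ matches
  D. Pa: ✗ does not match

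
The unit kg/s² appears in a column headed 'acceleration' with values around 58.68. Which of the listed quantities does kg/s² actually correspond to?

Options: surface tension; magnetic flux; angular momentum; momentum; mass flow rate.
surface tension

acceleration should have units dimensionally equivalent to m / s^2 (e.g. m/s²).
The given unit 'kg/s²' reduces to kg / s^2. Of the listed options, that is the dimensionality of surface tension.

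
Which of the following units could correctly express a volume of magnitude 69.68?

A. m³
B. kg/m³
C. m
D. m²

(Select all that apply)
A

volume has SI base units: m^3

Checking each option against m^3:
  A. m³: ✓ matches
  B. kg/m³: ✗ does not match
  C. m: ✗ does not match
  D. m²: ✗ does not match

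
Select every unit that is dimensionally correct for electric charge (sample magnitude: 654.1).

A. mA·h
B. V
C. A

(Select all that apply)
A

electric charge has SI base units: A * s

Checking each option against A * s:
  A. mA·h: ✓ matches
  B. V: ✗ does not match
  C. A: ✗ does not match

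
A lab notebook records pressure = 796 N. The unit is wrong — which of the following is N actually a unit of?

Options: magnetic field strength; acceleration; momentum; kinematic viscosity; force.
force

pressure should have units dimensionally equivalent to kg / (m * s^2) (e.g. Pa).
The given unit 'N' reduces to kg * m / s^2. Of the listed options, that is the dimensionality of force.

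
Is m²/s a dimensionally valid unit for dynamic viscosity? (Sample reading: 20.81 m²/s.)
No

dynamic viscosity has SI base units: kg / (m * s)
m²/s does NOT reduce to kg / (m * s); a valid unit for dynamic viscosity would be e.g. Pa·s.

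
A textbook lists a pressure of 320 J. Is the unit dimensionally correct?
No

pressure has SI base units: kg / (m * s^2)
J does NOT reduce to kg / (m * s^2); a valid unit for pressure would be e.g. Pa.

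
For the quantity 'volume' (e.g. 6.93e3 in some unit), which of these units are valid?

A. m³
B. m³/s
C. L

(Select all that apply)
A, C

volume has SI base units: m^3

Checking each option against m^3:
  A. m³: ✓ matches
  B. m³/s: ✗ does not match
  C. L: ✓ matches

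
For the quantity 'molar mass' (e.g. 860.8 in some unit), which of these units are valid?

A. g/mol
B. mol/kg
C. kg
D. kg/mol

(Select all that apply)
A, D

molar mass has SI base units: kg / mol

Checking each option against kg / mol:
  A. g/mol: ✓ matches
  B. mol/kg: ✗ does not match
  C. kg: ✗ does not match
  D. kg/mol: ✓ matches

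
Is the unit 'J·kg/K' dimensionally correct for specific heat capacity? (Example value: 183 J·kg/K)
No

specific heat capacity has SI base units: m^2 / (s^2 * K)
J·kg/K does NOT reduce to m^2 / (s^2 * K); a valid unit for specific heat capacity would be e.g. J/(kg·K).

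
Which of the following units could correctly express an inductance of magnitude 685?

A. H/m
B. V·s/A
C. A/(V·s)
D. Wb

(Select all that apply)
B

inductance has SI base units: kg * m^2 / (A^2 * s^2)

Checking each option against kg * m^2 / (A^2 * s^2):
  A. H/m: ✗ does not match
  B. V·s/A: ✓ matches
  C. A/(V·s): ✗ does not match
  D. Wb: ✗ does not match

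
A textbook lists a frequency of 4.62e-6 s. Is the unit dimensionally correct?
No

frequency has SI base units: 1 / s
s does NOT reduce to 1 / s; a valid unit for frequency would be e.g. Hz.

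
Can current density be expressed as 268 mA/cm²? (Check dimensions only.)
Yes

current density has SI base units: A / m^2
mA/cm² reduces to the same SI base units, so it is a valid unit for current density.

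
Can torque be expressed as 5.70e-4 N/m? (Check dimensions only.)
No

torque has SI base units: kg * m^2 / s^2
N/m does NOT reduce to kg * m^2 / s^2; a valid unit for torque would be e.g. N·m.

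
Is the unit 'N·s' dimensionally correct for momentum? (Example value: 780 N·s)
Yes

momentum has SI base units: kg * m / s
N·s reduces to the same SI base units, so it is a valid unit for momentum.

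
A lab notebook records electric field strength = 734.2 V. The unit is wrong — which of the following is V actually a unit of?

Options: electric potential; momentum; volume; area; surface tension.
electric potential

electric field strength should have units dimensionally equivalent to kg * m / (A * s^3) (e.g. V/m).
The given unit 'V' reduces to kg * m^2 / (A * s^3). Of the listed options, that is the dimensionality of electric potential.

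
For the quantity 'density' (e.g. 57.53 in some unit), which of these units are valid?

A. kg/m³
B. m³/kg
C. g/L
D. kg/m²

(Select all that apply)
A, C

density has SI base units: kg / m^3

Checking each option against kg / m^3:
  A. kg/m³: ✓ matches
  B. m³/kg: ✗ does not match
  C. g/L: ✓ matches
  D. kg/m²: ✗ does not match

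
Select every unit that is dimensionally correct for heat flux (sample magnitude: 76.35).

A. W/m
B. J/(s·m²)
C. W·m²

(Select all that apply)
B

heat flux has SI base units: kg / s^3

Checking each option against kg / s^3:
  A. W/m: ✗ does not match
  B. J/(s·m²): ✓ matches
  C. W·m²: ✗ does not match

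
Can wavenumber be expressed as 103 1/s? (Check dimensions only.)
No

wavenumber has SI base units: 1 / m
1/s does NOT reduce to 1 / m; a valid unit for wavenumber would be e.g. 1/m.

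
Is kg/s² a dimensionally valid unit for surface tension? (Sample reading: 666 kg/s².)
Yes

surface tension has SI base units: kg / s^2
kg/s² reduces to the same SI base units, so it is a valid unit for surface tension.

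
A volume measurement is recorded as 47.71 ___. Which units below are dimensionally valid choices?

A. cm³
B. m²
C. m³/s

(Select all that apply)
A

volume has SI base units: m^3

Checking each option against m^3:
  A. cm³: ✓ matches
  B. m²: ✗ does not match
  C. m³/s: ✗ does not match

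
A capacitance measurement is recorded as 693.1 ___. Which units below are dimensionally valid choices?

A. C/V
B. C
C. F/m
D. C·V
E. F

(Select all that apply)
A, E

capacitance has SI base units: A^2 * s^4 / (kg * m^2)

Checking each option against A^2 * s^4 / (kg * m^2):
  A. C/V: ✓ matches
  B. C: ✗ does not match
  C. F/m: ✗ does not match
  D. C·V: ✗ does not match
  E. F: ✓ matches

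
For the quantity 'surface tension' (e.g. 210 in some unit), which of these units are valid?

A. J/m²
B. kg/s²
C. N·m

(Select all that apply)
A, B

surface tension has SI base units: kg / s^2

Checking each option against kg / s^2:
  A. J/m²: ✓ matches
  B. kg/s²: ✓ matches
  C. N·m: ✗ does not match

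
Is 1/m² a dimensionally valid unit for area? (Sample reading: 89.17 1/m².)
No

area has SI base units: m^2
1/m² does NOT reduce to m^2; a valid unit for area would be e.g. m².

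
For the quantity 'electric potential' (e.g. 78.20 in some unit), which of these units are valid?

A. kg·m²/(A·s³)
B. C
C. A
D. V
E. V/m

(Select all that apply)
A, D

electric potential has SI base units: kg * m^2 / (A * s^3)

Checking each option against kg * m^2 / (A * s^3):
  A. kg·m²/(A·s³): ✓ matches
  B. C: ✗ does not match
  C. A: ✗ does not match
  D. V: ✓ matches
  E. V/m: ✗ does not match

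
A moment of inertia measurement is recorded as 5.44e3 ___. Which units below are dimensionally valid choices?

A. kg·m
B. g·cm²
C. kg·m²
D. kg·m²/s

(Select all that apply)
B, C

moment of inertia has SI base units: kg * m^2

Checking each option against kg * m^2:
  A. kg·m: ✗ does not match
  B. g·cm²: ✓ matches
  C. kg·m²: ✓ matches
  D. kg·m²/s: ✗ does not match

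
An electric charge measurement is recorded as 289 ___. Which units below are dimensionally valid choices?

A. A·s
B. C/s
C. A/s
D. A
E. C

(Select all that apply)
A, E

electric charge has SI base units: A * s

Checking each option against A * s:
  A. A·s: ✓ matches
  B. C/s: ✗ does not match
  C. A/s: ✗ does not match
  D. A: ✗ does not match
  E. C: ✓ matches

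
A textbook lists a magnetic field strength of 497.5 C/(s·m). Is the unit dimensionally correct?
Yes

magnetic field strength has SI base units: A / m
C/(s·m) reduces to the same SI base units, so it is a valid unit for magnetic field strength.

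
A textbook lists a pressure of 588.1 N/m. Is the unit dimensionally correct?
No

pressure has SI base units: kg / (m * s^2)
N/m does NOT reduce to kg / (m * s^2); a valid unit for pressure would be e.g. Pa.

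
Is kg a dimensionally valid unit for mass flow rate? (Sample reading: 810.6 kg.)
No

mass flow rate has SI base units: kg / s
kg does NOT reduce to kg / s; a valid unit for mass flow rate would be e.g. kg/s.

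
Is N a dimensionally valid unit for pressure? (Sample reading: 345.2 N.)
No

pressure has SI base units: kg / (m * s^2)
N does NOT reduce to kg / (m * s^2); a valid unit for pressure would be e.g. Pa.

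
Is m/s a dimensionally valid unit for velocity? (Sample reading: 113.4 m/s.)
Yes

velocity has SI base units: m / s
m/s reduces to the same SI base units, so it is a valid unit for velocity.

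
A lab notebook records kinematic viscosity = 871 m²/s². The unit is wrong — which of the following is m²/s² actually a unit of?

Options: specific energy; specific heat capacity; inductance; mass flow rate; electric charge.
specific energy

kinematic viscosity should have units dimensionally equivalent to m^2 / s (e.g. m²/s).
The given unit 'm²/s²' reduces to m^2 / s^2. Of the listed options, that is the dimensionality of specific energy.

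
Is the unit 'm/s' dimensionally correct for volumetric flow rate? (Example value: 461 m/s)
No

volumetric flow rate has SI base units: m^3 / s
m/s does NOT reduce to m^3 / s; a valid unit for volumetric flow rate would be e.g. m³/s.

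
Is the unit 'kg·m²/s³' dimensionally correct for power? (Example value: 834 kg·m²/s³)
Yes

power has SI base units: kg * m^2 / s^3
kg·m²/s³ reduces to the same SI base units, so it is a valid unit for power.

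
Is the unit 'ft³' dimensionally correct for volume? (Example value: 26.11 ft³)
Yes

volume has SI base units: m^3
ft³ reduces to the same SI base units, so it is a valid unit for volume.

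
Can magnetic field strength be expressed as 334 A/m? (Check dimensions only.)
Yes

magnetic field strength has SI base units: A / m
A/m reduces to the same SI base units, so it is a valid unit for magnetic field strength.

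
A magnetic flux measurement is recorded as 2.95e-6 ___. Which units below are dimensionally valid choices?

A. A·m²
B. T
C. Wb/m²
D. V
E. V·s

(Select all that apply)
E

magnetic flux has SI base units: kg * m^2 / (A * s^2)

Checking each option against kg * m^2 / (A * s^2):
  A. A·m²: ✗ does not match
  B. T: ✗ does not match
  C. Wb/m²: ✗ does not match
  D. V: ✗ does not match
  E. V·s: ✓ matches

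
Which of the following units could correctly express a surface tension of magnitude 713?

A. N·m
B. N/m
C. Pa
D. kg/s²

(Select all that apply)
B, D

surface tension has SI base units: kg / s^2

Checking each option against kg / s^2:
  A. N·m: ✗ does not match
  B. N/m: ✓ matches
  C. Pa: ✗ does not match
  D. kg/s²: ✓ matches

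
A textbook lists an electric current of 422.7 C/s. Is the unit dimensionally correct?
Yes

electric current has SI base units: A
C/s reduces to the same SI base units, so it is a valid unit for electric current.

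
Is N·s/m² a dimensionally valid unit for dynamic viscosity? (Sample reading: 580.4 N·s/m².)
Yes

dynamic viscosity has SI base units: kg / (m * s)
N·s/m² reduces to the same SI base units, so it is a valid unit for dynamic viscosity.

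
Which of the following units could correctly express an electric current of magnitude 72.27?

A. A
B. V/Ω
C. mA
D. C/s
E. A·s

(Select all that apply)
A, B, C, D

electric current has SI base units: A

Checking each option against A:
  A. A: ✓ matches
  B. V/Ω: ✓ matches
  C. mA: ✓ matches
  D. C/s: ✓ matches
  E. A·s: ✗ does not match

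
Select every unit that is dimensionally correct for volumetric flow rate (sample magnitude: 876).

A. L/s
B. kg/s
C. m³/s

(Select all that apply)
A, C

volumetric flow rate has SI base units: m^3 / s

Checking each option against m^3 / s:
  A. L/s: ✓ matches
  B. kg/s: ✗ does not match
  C. m³/s: ✓ matches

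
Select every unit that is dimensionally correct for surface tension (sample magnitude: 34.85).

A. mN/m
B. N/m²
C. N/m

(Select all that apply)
A, C

surface tension has SI base units: kg / s^2

Checking each option against kg / s^2:
  A. mN/m: ✓ matches
  B. N/m²: ✗ does not match
  C. N/m: ✓ matches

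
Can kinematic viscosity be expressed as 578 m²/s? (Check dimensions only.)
Yes

kinematic viscosity has SI base units: m^2 / s
m²/s reduces to the same SI base units, so it is a valid unit for kinematic viscosity.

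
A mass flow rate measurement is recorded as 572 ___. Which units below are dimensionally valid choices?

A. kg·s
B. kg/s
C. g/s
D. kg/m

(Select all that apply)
B, C

mass flow rate has SI base units: kg / s

Checking each option against kg / s:
  A. kg·s: ✗ does not match
  B. kg/s: ✓ matches
  C. g/s: ✓ matches
  D. kg/m: ✗ does not match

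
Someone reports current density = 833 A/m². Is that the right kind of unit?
Yes

current density has SI base units: A / m^2
A/m² reduces to the same SI base units, so it is a valid unit for current density.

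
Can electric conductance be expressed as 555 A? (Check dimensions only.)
No

electric conductance has SI base units: A^2 * s^3 / (kg * m^2)
A does NOT reduce to A^2 * s^3 / (kg * m^2); a valid unit for electric conductance would be e.g. S.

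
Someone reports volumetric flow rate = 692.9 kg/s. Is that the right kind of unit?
No

volumetric flow rate has SI base units: m^3 / s
kg/s does NOT reduce to m^3 / s; a valid unit for volumetric flow rate would be e.g. m³/s.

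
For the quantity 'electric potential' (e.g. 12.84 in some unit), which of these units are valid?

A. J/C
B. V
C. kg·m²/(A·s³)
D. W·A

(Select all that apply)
A, B, C

electric potential has SI base units: kg * m^2 / (A * s^3)

Checking each option against kg * m^2 / (A * s^3):
  A. J/C: ✓ matches
  B. V: ✓ matches
  C. kg·m²/(A·s³): ✓ matches
  D. W·A: ✗ does not match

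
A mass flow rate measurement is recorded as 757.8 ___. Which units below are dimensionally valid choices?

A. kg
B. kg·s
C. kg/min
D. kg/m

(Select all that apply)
C

mass flow rate has SI base units: kg / s

Checking each option against kg / s:
  A. kg: ✗ does not match
  B. kg·s: ✗ does not match
  C. kg/min: ✓ matches
  D. kg/m: ✗ does not match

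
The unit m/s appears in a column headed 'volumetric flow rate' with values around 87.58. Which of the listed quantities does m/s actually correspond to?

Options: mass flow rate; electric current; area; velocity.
velocity

volumetric flow rate should have units dimensionally equivalent to m^3 / s (e.g. m³/s).
The given unit 'm/s' reduces to m / s. Of the listed options, that is the dimensionality of velocity.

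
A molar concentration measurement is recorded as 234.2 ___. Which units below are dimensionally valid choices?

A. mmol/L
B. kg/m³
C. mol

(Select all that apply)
A

molar concentration has SI base units: mol / m^3

Checking each option against mol / m^3:
  A. mmol/L: ✓ matches
  B. kg/m³: ✗ does not match
  C. mol: ✗ does not match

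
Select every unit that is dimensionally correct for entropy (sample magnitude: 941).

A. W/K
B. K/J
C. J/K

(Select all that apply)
C

entropy has SI base units: kg * m^2 / (s^2 * K)

Checking each option against kg * m^2 / (s^2 * K):
  A. W/K: ✗ does not match
  B. K/J: ✗ does not match
  C. J/K: ✓ matches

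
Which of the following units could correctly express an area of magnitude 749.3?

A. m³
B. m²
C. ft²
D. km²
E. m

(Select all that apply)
B, C, D

area has SI base units: m^2

Checking each option against m^2:
  A. m³: ✗ does not match
  B. m²: ✓ matches
  C. ft²: ✓ matches
  D. km²: ✓ matches
  E. m: ✗ does not match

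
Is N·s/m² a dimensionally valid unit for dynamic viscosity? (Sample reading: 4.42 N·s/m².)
Yes

dynamic viscosity has SI base units: kg / (m * s)
N·s/m² reduces to the same SI base units, so it is a valid unit for dynamic viscosity.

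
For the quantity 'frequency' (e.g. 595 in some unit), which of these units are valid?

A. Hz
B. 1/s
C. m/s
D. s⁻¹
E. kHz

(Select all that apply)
A, B, D, E

frequency has SI base units: 1 / s

Checking each option against 1 / s:
  A. Hz: ✓ matches
  B. 1/s: ✓ matches
  C. m/s: ✗ does not match
  D. s⁻¹: ✓ matches
  E. kHz: ✓ matches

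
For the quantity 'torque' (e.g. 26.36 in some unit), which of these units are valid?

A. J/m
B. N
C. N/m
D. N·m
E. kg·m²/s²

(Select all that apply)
D, E

torque has SI base units: kg * m^2 / s^2

Checking each option against kg * m^2 / s^2:
  A. J/m: ✗ does not match
  B. N: ✗ does not match
  C. N/m: ✗ does not match
  D. N·m: ✓ matches
  E. kg·m²/s²: ✓ matches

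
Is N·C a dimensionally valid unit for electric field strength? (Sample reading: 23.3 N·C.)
No

electric field strength has SI base units: kg * m / (A * s^3)
N·C does NOT reduce to kg * m / (A * s^3); a valid unit for electric field strength would be e.g. V/m.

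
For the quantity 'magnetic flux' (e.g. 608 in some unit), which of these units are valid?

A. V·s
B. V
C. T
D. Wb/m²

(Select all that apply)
A

magnetic flux has SI base units: kg * m^2 / (A * s^2)

Checking each option against kg * m^2 / (A * s^2):
  A. V·s: ✓ matches
  B. V: ✗ does not match
  C. T: ✗ does not match
  D. Wb/m²: ✗ does not match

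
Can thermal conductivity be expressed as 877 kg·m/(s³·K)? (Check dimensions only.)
Yes

thermal conductivity has SI base units: kg * m / (s^3 * K)
kg·m/(s³·K) reduces to the same SI base units, so it is a valid unit for thermal conductivity.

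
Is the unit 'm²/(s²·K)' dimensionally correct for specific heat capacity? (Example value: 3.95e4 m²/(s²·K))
Yes

specific heat capacity has SI base units: m^2 / (s^2 * K)
m²/(s²·K) reduces to the same SI base units, so it is a valid unit for specific heat capacity.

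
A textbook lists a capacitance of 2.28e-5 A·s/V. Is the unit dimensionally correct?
Yes

capacitance has SI base units: A^2 * s^4 / (kg * m^2)
A·s/V reduces to the same SI base units, so it is a valid unit for capacitance.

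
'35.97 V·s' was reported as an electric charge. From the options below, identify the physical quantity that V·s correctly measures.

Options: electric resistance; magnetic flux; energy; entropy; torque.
magnetic flux

electric charge should have units dimensionally equivalent to A * s (e.g. C).
The given unit 'V·s' reduces to kg * m^2 / (A * s^2). Of the listed options, that is the dimensionality of magnetic flux.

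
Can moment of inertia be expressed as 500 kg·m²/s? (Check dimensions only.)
No

moment of inertia has SI base units: kg * m^2
kg·m²/s does NOT reduce to kg * m^2; a valid unit for moment of inertia would be e.g. kg·m².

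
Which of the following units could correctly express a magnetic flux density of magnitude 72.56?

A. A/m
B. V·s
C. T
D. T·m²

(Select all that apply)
C

magnetic flux density has SI base units: kg / (A * s^2)

Checking each option against kg / (A * s^2):
  A. A/m: ✗ does not match
  B. V·s: ✗ does not match
  C. T: ✓ matches
  D. T·m²: ✗ does not match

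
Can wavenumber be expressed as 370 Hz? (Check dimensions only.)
No

wavenumber has SI base units: 1 / m
Hz does NOT reduce to 1 / m; a valid unit for wavenumber would be e.g. 1/m.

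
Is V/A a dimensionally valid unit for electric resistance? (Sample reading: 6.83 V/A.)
Yes

electric resistance has SI base units: kg * m^2 / (A^2 * s^3)
V/A reduces to the same SI base units, so it is a valid unit for electric resistance.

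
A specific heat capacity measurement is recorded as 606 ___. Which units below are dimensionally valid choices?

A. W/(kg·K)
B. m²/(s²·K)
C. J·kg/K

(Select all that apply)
B

specific heat capacity has SI base units: m^2 / (s^2 * K)

Checking each option against m^2 / (s^2 * K):
  A. W/(kg·K): ✗ does not match
  B. m²/(s²·K): ✓ matches
  C. J·kg/K: ✗ does not match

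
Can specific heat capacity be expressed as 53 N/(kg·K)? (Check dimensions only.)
No

specific heat capacity has SI base units: m^2 / (s^2 * K)
N/(kg·K) does NOT reduce to m^2 / (s^2 * K); a valid unit for specific heat capacity would be e.g. J/(kg·K).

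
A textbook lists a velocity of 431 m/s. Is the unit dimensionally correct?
Yes

velocity has SI base units: m / s
m/s reduces to the same SI base units, so it is a valid unit for velocity.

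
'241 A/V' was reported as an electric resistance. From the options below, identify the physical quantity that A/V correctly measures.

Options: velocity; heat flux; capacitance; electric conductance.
electric conductance

electric resistance should have units dimensionally equivalent to kg * m^2 / (A^2 * s^3) (e.g. Ω).
The given unit 'A/V' reduces to A^2 * s^3 / (kg * m^2). Of the listed options, that is the dimensionality of electric conductance.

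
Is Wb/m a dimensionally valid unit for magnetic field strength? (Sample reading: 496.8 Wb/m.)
No

magnetic field strength has SI base units: A / m
Wb/m does NOT reduce to A / m; a valid unit for magnetic field strength would be e.g. A/m.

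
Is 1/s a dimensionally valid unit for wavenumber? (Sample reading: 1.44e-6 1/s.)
No

wavenumber has SI base units: 1 / m
1/s does NOT reduce to 1 / m; a valid unit for wavenumber would be e.g. 1/m.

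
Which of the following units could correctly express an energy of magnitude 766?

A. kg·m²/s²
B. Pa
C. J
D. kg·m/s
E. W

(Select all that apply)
A, C

energy has SI base units: kg * m^2 / s^2

Checking each option against kg * m^2 / s^2:
  A. kg·m²/s²: ✓ matches
  B. Pa: ✗ does not match
  C. J: ✓ matches
  D. kg·m/s: ✗ does not match
  E. W: ✗ does not match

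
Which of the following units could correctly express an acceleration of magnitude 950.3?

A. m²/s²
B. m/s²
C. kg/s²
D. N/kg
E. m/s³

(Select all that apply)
B, D

acceleration has SI base units: m / s^2

Checking each option against m / s^2:
  A. m²/s²: ✗ does not match
  B. m/s²: ✓ matches
  C. kg/s²: ✗ does not match
  D. N/kg: ✓ matches
  E. m/s³: ✗ does not match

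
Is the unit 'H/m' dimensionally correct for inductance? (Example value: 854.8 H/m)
No

inductance has SI base units: kg * m^2 / (A^2 * s^2)
H/m does NOT reduce to kg * m^2 / (A^2 * s^2); a valid unit for inductance would be e.g. H.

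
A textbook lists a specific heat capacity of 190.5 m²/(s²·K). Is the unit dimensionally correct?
Yes

specific heat capacity has SI base units: m^2 / (s^2 * K)
m²/(s²·K) reduces to the same SI base units, so it is a valid unit for specific heat capacity.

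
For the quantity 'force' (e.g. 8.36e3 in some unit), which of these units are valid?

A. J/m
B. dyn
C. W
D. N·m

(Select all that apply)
A, B

force has SI base units: kg * m / s^2

Checking each option against kg * m / s^2:
  A. J/m: ✓ matches
  B. dyn: ✓ matches
  C. W: ✗ does not match
  D. N·m: ✗ does not match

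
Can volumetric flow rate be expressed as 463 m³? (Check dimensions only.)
No

volumetric flow rate has SI base units: m^3 / s
m³ does NOT reduce to m^3 / s; a valid unit for volumetric flow rate would be e.g. m³/s.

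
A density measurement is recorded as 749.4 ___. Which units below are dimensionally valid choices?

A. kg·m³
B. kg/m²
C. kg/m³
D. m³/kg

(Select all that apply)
C

density has SI base units: kg / m^3

Checking each option against kg / m^3:
  A. kg·m³: ✗ does not match
  B. kg/m²: ✗ does not match
  C. kg/m³: ✓ matches
  D. m³/kg: ✗ does not match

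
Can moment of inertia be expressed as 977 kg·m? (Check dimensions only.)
No

moment of inertia has SI base units: kg * m^2
kg·m does NOT reduce to kg * m^2; a valid unit for moment of inertia would be e.g. kg·m².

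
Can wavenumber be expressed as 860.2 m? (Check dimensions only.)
No

wavenumber has SI base units: 1 / m
m does NOT reduce to 1 / m; a valid unit for wavenumber would be e.g. 1/m.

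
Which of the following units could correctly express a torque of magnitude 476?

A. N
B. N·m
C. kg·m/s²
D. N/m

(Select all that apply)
B

torque has SI base units: kg * m^2 / s^2

Checking each option against kg * m^2 / s^2:
  A. N: ✗ does not match
  B. N·m: ✓ matches
  C. kg·m/s²: ✗ does not match
  D. N/m: ✗ does not match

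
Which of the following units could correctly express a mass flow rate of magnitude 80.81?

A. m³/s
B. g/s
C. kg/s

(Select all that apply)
B, C

mass flow rate has SI base units: kg / s

Checking each option against kg / s:
  A. m³/s: ✗ does not match
  B. g/s: ✓ matches
  C. kg/s: ✓ matches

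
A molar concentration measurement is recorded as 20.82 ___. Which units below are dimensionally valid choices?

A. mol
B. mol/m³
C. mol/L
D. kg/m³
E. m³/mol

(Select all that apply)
B, C

molar concentration has SI base units: mol / m^3

Checking each option against mol / m^3:
  A. mol: ✗ does not match
  B. mol/m³: ✓ matches
  C. mol/L: ✓ matches
  D. kg/m³: ✗ does not match
  E. m³/mol: ✗ does not match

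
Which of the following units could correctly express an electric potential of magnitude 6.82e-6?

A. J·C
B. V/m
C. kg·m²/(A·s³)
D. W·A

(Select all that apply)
C

electric potential has SI base units: kg * m^2 / (A * s^3)

Checking each option against kg * m^2 / (A * s^3):
  A. J·C: ✗ does not match
  B. V/m: ✗ does not match
  C. kg·m²/(A·s³): ✓ matches
  D. W·A: ✗ does not match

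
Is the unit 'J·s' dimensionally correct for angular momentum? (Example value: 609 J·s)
Yes

angular momentum has SI base units: kg * m^2 / s
J·s reduces to the same SI base units, so it is a valid unit for angular momentum.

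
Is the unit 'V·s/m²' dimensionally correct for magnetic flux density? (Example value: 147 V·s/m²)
Yes

magnetic flux density has SI base units: kg / (A * s^2)
V·s/m² reduces to the same SI base units, so it is a valid unit for magnetic flux density.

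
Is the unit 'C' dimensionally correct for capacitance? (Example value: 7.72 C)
No

capacitance has SI base units: A^2 * s^4 / (kg * m^2)
C does NOT reduce to A^2 * s^4 / (kg * m^2); a valid unit for capacitance would be e.g. F.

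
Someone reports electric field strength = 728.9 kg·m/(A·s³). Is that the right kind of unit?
Yes

electric field strength has SI base units: kg * m / (A * s^3)
kg·m/(A·s³) reduces to the same SI base units, so it is a valid unit for electric field strength.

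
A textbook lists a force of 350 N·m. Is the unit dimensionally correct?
No

force has SI base units: kg * m / s^2
N·m does NOT reduce to kg * m / s^2; a valid unit for force would be e.g. N.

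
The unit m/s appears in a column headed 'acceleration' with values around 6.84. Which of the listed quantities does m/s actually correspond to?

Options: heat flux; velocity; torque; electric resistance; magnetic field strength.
velocity

acceleration should have units dimensionally equivalent to m / s^2 (e.g. m/s²).
The given unit 'm/s' reduces to m / s. Of the listed options, that is the dimensionality of velocity.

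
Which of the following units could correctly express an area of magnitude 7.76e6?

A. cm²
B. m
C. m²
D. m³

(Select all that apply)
A, C

area has SI base units: m^2

Checking each option against m^2:
  A. cm²: ✓ matches
  B. m: ✗ does not match
  C. m²: ✓ matches
  D. m³: ✗ does not match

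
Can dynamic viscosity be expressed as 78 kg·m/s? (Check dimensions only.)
No

dynamic viscosity has SI base units: kg / (m * s)
kg·m/s does NOT reduce to kg / (m * s); a valid unit for dynamic viscosity would be e.g. Pa·s.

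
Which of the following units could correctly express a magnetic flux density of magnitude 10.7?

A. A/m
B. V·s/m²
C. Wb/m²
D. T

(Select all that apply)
B, C, D

magnetic flux density has SI base units: kg / (A * s^2)

Checking each option against kg / (A * s^2):
  A. A/m: ✗ does not match
  B. V·s/m²: ✓ matches
  C. Wb/m²: ✓ matches
  D. T: ✓ matches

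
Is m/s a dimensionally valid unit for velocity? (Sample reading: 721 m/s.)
Yes

velocity has SI base units: m / s
m/s reduces to the same SI base units, so it is a valid unit for velocity.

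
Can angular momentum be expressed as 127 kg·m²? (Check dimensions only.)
No

angular momentum has SI base units: kg * m^2 / s
kg·m² does NOT reduce to kg * m^2 / s; a valid unit for angular momentum would be e.g. kg·m²/s.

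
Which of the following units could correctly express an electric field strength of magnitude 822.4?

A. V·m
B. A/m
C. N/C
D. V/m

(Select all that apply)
C, D

electric field strength has SI base units: kg * m / (A * s^3)

Checking each option against kg * m / (A * s^3):
  A. V·m: ✗ does not match
  B. A/m: ✗ does not match
  C. N/C: ✓ matches
  D. V/m: ✓ matches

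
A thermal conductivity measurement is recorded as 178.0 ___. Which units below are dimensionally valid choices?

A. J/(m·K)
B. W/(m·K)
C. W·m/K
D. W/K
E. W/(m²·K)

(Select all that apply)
B

thermal conductivity has SI base units: kg * m / (s^3 * K)

Checking each option against kg * m / (s^3 * K):
  A. J/(m·K): ✗ does not match
  B. W/(m·K): ✓ matches
  C. W·m/K: ✗ does not match
  D. W/K: ✗ does not match
  E. W/(m²·K): ✗ does not match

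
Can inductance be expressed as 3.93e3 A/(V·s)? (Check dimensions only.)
No

inductance has SI base units: kg * m^2 / (A^2 * s^2)
A/(V·s) does NOT reduce to kg * m^2 / (A^2 * s^2); a valid unit for inductance would be e.g. H.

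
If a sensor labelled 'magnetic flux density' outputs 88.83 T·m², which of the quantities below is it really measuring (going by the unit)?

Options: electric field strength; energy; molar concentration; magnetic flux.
magnetic flux

magnetic flux density should have units dimensionally equivalent to kg / (A * s^2) (e.g. T).
The given unit 'T·m²' reduces to kg * m^2 / (A * s^2). Of the listed options, that is the dimensionality of magnetic flux.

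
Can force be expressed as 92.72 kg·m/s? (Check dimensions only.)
No

force has SI base units: kg * m / s^2
kg·m/s does NOT reduce to kg * m / s^2; a valid unit for force would be e.g. N.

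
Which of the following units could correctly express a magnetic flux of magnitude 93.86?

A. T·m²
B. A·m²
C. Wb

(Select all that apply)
A, C

magnetic flux has SI base units: kg * m^2 / (A * s^2)

Checking each option against kg * m^2 / (A * s^2):
  A. T·m²: ✓ matches
  B. A·m²: ✗ does not match
  C. Wb: ✓ matches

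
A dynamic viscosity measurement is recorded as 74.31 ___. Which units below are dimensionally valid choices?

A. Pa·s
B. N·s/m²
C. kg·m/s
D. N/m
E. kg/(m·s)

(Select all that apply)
A, B, E

dynamic viscosity has SI base units: kg / (m * s)

Checking each option against kg / (m * s):
  A. Pa·s: ✓ matches
  B. N·s/m²: ✓ matches
  C. kg·m/s: ✗ does not match
  D. N/m: ✗ does not match
  E. kg/(m·s): ✓ matches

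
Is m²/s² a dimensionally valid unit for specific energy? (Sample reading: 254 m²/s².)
Yes

specific energy has SI base units: m^2 / s^2
m²/s² reduces to the same SI base units, so it is a valid unit for specific energy.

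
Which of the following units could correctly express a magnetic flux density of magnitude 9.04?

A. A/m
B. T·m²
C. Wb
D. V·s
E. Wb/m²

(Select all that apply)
E

magnetic flux density has SI base units: kg / (A * s^2)

Checking each option against kg / (A * s^2):
  A. A/m: ✗ does not match
  B. T·m²: ✗ does not match
  C. Wb: ✗ does not match
  D. V·s: ✗ does not match
  E. Wb/m²: ✓ matches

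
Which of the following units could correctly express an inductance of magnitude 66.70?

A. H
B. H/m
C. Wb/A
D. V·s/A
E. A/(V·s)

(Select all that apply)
A, C, D

inductance has SI base units: kg * m^2 / (A^2 * s^2)

Checking each option against kg * m^2 / (A^2 * s^2):
  A. H: ✓ matches
  B. H/m: ✗ does not match
  C. Wb/A: ✓ matches
  D. V·s/A: ✓ matches
  E. A/(V·s): ✗ does not match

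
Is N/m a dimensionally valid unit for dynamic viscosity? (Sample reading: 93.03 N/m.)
No

dynamic viscosity has SI base units: kg / (m * s)
N/m does NOT reduce to kg / (m * s); a valid unit for dynamic viscosity would be e.g. Pa·s.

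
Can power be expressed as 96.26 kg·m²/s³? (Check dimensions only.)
Yes

power has SI base units: kg * m^2 / s^3
kg·m²/s³ reduces to the same SI base units, so it is a valid unit for power.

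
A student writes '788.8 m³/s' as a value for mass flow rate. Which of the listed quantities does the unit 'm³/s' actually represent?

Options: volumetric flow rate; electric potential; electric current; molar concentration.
volumetric flow rate

mass flow rate should have units dimensionally equivalent to kg / s (e.g. kg/s).
The given unit 'm³/s' reduces to m^3 / s. Of the listed options, that is the dimensionality of volumetric flow rate.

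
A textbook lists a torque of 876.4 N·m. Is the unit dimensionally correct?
Yes

torque has SI base units: kg * m^2 / s^2
N·m reduces to the same SI base units, so it is a valid unit for torque.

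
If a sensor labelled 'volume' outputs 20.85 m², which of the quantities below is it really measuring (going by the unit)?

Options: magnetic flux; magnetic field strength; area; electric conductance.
area

volume should have units dimensionally equivalent to m^3 (e.g. m³).
The given unit 'm²' reduces to m^2. Of the listed options, that is the dimensionality of area.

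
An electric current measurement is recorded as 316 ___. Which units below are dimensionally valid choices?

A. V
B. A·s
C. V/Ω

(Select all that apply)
C

electric current has SI base units: A

Checking each option against A:
  A. V: ✗ does not match
  B. A·s: ✗ does not match
  C. V/Ω: ✓ matches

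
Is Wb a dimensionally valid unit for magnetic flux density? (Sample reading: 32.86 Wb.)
No

magnetic flux density has SI base units: kg / (A * s^2)
Wb does NOT reduce to kg / (A * s^2); a valid unit for magnetic flux density would be e.g. T.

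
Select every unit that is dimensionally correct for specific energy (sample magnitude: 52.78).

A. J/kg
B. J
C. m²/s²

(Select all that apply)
A, C

specific energy has SI base units: m^2 / s^2

Checking each option against m^2 / s^2:
  A. J/kg: ✓ matches
  B. J: ✗ does not match
  C. m²/s²: ✓ matches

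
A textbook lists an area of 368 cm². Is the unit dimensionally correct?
Yes

area has SI base units: m^2
cm² reduces to the same SI base units, so it is a valid unit for area.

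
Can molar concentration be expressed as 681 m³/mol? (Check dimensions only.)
No

molar concentration has SI base units: mol / m^3
m³/mol does NOT reduce to mol / m^3; a valid unit for molar concentration would be e.g. mol/m³.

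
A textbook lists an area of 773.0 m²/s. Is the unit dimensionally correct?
No

area has SI base units: m^2
m²/s does NOT reduce to m^2; a valid unit for area would be e.g. m².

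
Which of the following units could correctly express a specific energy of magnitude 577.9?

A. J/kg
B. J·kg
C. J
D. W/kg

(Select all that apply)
A

specific energy has SI base units: m^2 / s^2

Checking each option against m^2 / s^2:
  A. J/kg: ✓ matches
  B. J·kg: ✗ does not match
  C. J: ✗ does not match
  D. W/kg: ✗ does not match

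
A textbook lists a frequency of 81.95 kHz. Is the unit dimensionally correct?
Yes

frequency has SI base units: 1 / s
kHz reduces to the same SI base units, so it is a valid unit for frequency.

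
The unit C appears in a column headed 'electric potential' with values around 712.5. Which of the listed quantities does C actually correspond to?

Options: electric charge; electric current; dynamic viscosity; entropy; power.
electric charge

electric potential should have units dimensionally equivalent to kg * m^2 / (A * s^3) (e.g. V).
The given unit 'C' reduces to A * s. Of the listed options, that is the dimensionality of electric charge.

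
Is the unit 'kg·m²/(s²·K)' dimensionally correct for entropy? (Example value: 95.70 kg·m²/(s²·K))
Yes

entropy has SI base units: kg * m^2 / (s^2 * K)
kg·m²/(s²·K) reduces to the same SI base units, so it is a valid unit for entropy.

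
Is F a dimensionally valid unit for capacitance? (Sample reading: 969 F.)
Yes

capacitance has SI base units: A^2 * s^4 / (kg * m^2)
F reduces to the same SI base units, so it is a valid unit for capacitance.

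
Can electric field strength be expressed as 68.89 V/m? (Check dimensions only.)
Yes

electric field strength has SI base units: kg * m / (A * s^3)
V/m reduces to the same SI base units, so it is a valid unit for electric field strength.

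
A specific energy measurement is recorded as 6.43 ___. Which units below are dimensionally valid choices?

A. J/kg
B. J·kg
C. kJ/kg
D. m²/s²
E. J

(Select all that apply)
A, C, D

specific energy has SI base units: m^2 / s^2

Checking each option against m^2 / s^2:
  A. J/kg: ✓ matches
  B. J·kg: ✗ does not match
  C. kJ/kg: ✓ matches
  D. m²/s²: ✓ matches
  E. J: ✗ does not match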